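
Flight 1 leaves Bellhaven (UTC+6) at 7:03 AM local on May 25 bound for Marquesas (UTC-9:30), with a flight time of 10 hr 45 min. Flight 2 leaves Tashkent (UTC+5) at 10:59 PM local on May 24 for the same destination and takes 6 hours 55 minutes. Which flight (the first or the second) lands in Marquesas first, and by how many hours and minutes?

the second, by 10 hours 54 minutes

Flight 1 in UTC: 7:03 AM − 6:00 = 1:03 AM on May 25.
+10 hours 45 minutes → arrive 11:48 AM UTC on May 25.
Flight 2 in UTC: 10:59 PM − 5:00 = 5:59 PM on May 24.
+6 hours 55 minutes → arrive 12:54 AM UTC on May 25.
Flight 2 lands earlier by 10 hours 54 minutes.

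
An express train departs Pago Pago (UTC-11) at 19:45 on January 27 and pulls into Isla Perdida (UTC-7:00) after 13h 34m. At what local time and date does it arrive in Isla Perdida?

13:19 on Jan 28

Convert departure to UTC: 19:45 + 11:00 = 06:45 UTC on Jan 28.
Add 13 hours and 34 minutes travel time → 20:19 UTC.
Isla Perdida is UTC−7:00, so local arrival = 20:19 − 7:00 = 13:19 on Jan 28.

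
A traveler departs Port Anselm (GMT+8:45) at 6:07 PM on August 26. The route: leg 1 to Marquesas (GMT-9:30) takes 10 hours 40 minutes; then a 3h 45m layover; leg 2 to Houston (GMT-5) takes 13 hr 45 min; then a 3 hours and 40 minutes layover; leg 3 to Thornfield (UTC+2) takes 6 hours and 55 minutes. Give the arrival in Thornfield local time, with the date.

Convert departure to UTC: 6:07 PM − 8:45 = 9:22 AM UTC on Aug 26.
Add 10 hours and 40 minutes leg 1 → 8:02 PM UTC.
Add 3 hours 45 minutes layover in Marquesas → 11:47 PM UTC.
Add 13 hours 45 minutes leg 2 → 1:32 PM UTC (Aug 27).
Add 3 hours and 40 minutes layover in Houston → 5:12 PM UTC.
Add 6 hours 55 minutes leg 3 → 12:07 AM UTC (Aug 28).
Thornfield is UTC+2:00, so local arrival = 12:07 AM + 2:00 = 2:07 AM on Aug 28.

2:07 AM on August 28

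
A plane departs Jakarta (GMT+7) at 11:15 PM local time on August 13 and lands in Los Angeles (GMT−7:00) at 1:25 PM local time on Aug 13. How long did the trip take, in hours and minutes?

Departure in UTC: 11:15 PM − 7:00 = 4:15 PM on Aug 13.
Arrival in UTC: 1:25 PM + 7:00 = 8:25 PM on Aug 13.
Elapsed = 8:25 PM − 4:15 PM = 4 hours 10 minutes.

4 hours 10 minutes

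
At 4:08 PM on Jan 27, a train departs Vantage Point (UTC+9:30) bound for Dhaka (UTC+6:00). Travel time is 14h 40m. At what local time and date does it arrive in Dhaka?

3:18 AM on January 28

Convert departure to UTC: 4:08 PM − 9:30 = 6:38 AM UTC on Jan 27.
Add 14 hours and 40 minutes travel time → 9:18 PM UTC.
Dhaka is UTC+6:00, so local arrival = 9:18 PM + 6:00 = 3:18 AM on Jan 28.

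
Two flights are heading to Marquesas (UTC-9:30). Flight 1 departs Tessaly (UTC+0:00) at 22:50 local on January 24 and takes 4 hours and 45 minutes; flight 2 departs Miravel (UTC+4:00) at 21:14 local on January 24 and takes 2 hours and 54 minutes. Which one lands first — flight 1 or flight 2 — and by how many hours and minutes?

Flight 1 departs at 22:50 UTC (Jan 24).
+4 hours and 45 minutes → arrive 03:35 UTC on Jan 25.
Flight 2 in UTC: 21:14 − 4:00 = 17:14 on Jan 24.
+2 hours and 54 minutes → arrive 20:08 UTC on Jan 24.
Flight 2 lands earlier by 7 hours 27 minutes.

the second, by 7 hours 27 minutes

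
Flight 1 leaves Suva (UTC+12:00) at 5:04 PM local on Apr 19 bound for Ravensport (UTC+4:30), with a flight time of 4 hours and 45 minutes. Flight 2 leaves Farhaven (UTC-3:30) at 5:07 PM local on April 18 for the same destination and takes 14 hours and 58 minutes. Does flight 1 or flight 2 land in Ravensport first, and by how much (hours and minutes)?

Flight 1 in UTC: 5:04 PM − 12:00 = 5:04 AM on Apr 19.
+4 hours and 45 minutes → arrive 9:49 AM UTC on Apr 19.
Flight 2 in UTC: 5:07 PM + 3:30 = 8:37 PM on Apr 18.
+14 hours and 58 minutes → arrive 11:35 AM UTC on Apr 19.
Flight 1 lands earlier by 1 hour 46 minutes.

the first, by 1 hour 46 minutes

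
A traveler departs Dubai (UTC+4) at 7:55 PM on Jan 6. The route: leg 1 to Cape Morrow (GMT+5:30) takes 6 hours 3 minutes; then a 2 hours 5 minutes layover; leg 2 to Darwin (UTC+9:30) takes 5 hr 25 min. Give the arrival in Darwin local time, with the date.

2:58 PM on January 7

Convert departure to UTC: 7:55 PM − 4:00 = 3:55 PM UTC on Jan 6.
Add 6 hours 3 minutes leg 1 → 9:58 PM UTC.
Add 2 hours and 5 minutes layover in Cape Morrow → 12:03 AM UTC (Jan 7).
Add 5 hours and 25 minutes leg 2 → 5:28 AM UTC.
Darwin is UTC+9:30, so local arrival = 5:28 AM + 9:30 = 2:58 PM on Jan 7.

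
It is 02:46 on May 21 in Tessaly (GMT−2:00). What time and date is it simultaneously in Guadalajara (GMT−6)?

22:46 on May 20

In UTC: 02:46 + 2:00 = 04:46 on May 21.
Guadalajara is UTC−6:00: 04:46 − 6:00 = 22:46 on May 20.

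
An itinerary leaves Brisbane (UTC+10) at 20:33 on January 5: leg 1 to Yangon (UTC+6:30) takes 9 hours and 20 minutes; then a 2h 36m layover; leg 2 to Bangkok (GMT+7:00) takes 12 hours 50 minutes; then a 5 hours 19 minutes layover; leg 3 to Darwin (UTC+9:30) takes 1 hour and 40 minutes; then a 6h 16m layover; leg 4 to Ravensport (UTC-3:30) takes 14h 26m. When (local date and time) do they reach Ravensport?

11:30 on Jan 7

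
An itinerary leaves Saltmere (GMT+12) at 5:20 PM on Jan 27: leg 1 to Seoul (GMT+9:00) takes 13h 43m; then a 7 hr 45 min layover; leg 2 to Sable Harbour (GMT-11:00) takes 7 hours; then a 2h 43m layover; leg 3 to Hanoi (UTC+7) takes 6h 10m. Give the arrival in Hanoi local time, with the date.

1:41 AM on Jan 29

Convert departure to UTC: 5:20 PM − 12:00 = 5:20 AM UTC on Jan 27.
Add 13 hours and 43 minutes leg 1 → 7:03 PM UTC.
Add 7 hours and 45 minutes layover in Seoul → 2:48 AM UTC (Jan 28).
Add 7 hours leg 2 → 9:48 AM UTC.
Add 2 hours 43 minutes layover in Sable Harbour → 12:31 PM UTC.
Add 6 hours 10 minutes leg 3 → 6:41 PM UTC.
Hanoi is UTC+7:00, so local arrival = 6:41 PM + 7:00 = 1:41 AM on Jan 29.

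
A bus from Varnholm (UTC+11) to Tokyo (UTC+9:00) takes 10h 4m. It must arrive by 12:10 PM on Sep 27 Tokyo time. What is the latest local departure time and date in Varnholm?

4:06 AM on September 27

Target arrival in UTC: 12:10 PM − 9:00 = 3:10 AM on Sep 27.
Subtract 10 hours and 4 minutes → departure 5:06 PM UTC on Sep 26.
Varnholm is UTC+11:00: 5:06 PM + 11:00 = 4:06 AM on Sep 27.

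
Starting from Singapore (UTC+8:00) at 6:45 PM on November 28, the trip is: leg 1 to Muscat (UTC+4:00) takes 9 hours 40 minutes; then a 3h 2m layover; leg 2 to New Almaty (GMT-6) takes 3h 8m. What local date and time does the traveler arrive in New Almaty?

Convert departure to UTC: 6:45 PM − 8:00 = 10:45 AM UTC on Nov 28.
Add 9 hours and 40 minutes leg 1 → 8:25 PM UTC.
Add 3 hours and 2 minutes layover in Muscat → 11:27 PM UTC.
Add 3 hours and 8 minutes leg 2 → 2:35 AM UTC (Nov 29).
New Almaty is UTC−6:00, so local arrival = 2:35 AM − 6:00 = 8:35 PM on Nov 28.

8:35 PM on Nov 28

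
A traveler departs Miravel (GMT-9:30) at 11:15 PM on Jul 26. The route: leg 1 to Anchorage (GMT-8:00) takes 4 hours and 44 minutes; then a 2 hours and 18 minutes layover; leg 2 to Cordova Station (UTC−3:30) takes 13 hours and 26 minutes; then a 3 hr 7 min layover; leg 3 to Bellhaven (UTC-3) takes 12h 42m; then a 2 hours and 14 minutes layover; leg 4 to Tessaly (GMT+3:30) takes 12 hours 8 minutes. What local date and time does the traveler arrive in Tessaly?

Convert departure to UTC: 11:15 PM + 9:30 = 8:45 AM UTC on Jul 27.
Add 4 hours 44 minutes leg 1 → 1:29 PM UTC.
Add 2 hours and 18 minutes layover in Anchorage → 3:47 PM UTC.
Add 13 hours and 26 minutes leg 2 → 5:13 AM UTC (Jul 28).
Add 3 hours and 7 minutes layover in Cordova Station → 8:20 AM UTC.
Add 12 hours 42 minutes leg 3 → 9:02 PM UTC.
Add 2 hours 14 minutes layover in Bellhaven → 11:16 PM UTC.
Add 12 hours and 8 minutes leg 4 → 11:24 AM UTC (Jul 29).
Tessaly is UTC+3:30, so local arrival = 11:24 AM + 3:30 = 2:54 PM on Jul 29.

2:54 PM on Jul 29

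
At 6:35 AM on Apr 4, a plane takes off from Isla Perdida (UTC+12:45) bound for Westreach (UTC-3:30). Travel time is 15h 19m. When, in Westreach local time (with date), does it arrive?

5:39 AM on Apr 4

Convert departure to UTC: 6:35 AM − 12:45 = 5:50 PM UTC on Apr 3.
Add 15 hours 19 minutes travel time → 9:09 AM UTC (Apr 4).
Westreach is UTC−3:30, so local arrival = 9:09 AM − 3:30 = 5:39 AM on Apr 4.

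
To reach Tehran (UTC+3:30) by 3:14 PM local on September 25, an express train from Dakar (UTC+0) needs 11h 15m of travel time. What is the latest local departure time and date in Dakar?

Target arrival in UTC: 3:14 PM − 3:30 = 11:44 AM on Sep 25.
Subtract 11 hours and 15 minutes → departure 12:29 AM UTC on Sep 25.
Dakar is UTC+0, so departure is 12:29 AM on Sep 25.

12:29 AM on Sep 25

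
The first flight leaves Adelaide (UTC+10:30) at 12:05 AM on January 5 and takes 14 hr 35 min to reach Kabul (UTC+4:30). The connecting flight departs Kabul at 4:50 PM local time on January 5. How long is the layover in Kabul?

8 hours 10 minutes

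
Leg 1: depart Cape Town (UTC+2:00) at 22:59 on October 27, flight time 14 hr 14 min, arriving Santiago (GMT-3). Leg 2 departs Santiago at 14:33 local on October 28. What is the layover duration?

Convert departure to UTC: 22:59 − 2:00 = 20:59 UTC on Oct 27.
Add 14 hours 14 minutes flight time → 11:13 UTC (Oct 28).
Santiago is UTC−3:00, so local arrival = 11:13 − 3:00 = 08:13 on Oct 28.
Layover = 14:33 − 08:13 = 6 hours 20 minutes.

6 hours 20 minutes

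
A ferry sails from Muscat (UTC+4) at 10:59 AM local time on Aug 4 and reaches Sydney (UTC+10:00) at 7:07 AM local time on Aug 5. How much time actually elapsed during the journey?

14 hours 8 minutes

Departure in UTC: 10:59 AM − 4:00 = 6:59 AM on Aug 4.
Arrival in UTC: 7:07 AM − 10:00 = 9:07 PM on Aug 4.
Elapsed = 9:07 PM − 6:59 AM = 14 hours 8 minutes.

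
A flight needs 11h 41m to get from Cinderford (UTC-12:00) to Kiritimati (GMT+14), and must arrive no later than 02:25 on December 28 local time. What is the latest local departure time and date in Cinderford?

12:44 on December 26

Target arrival in UTC: 02:25 − 14:00 = 12:25 on Dec 27.
Subtract 11 hours 41 minutes → departure 00:44 UTC on Dec 27.
Cinderford is UTC−12:00: 00:44 − 12:00 = 12:44 on Dec 26.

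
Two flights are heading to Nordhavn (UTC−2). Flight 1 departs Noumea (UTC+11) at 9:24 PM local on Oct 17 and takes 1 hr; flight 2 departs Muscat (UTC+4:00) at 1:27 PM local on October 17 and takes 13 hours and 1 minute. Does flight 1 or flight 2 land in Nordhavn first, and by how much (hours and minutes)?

the first, by 11 hours 4 minutes

Flight 1 in UTC: 9:24 PM − 11:00 = 10:24 AM on Oct 17.
+1 hour → arrive 11:24 AM UTC on Oct 17.
Flight 2 in UTC: 1:27 PM − 4:00 = 9:27 AM on Oct 17.
+13 hours 1 minute → arrive 10:28 PM UTC on Oct 17.
Flight 1 lands earlier by 11 hours 4 minutes.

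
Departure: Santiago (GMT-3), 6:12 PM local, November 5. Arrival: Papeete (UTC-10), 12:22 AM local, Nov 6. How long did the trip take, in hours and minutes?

13 hours 10 minutes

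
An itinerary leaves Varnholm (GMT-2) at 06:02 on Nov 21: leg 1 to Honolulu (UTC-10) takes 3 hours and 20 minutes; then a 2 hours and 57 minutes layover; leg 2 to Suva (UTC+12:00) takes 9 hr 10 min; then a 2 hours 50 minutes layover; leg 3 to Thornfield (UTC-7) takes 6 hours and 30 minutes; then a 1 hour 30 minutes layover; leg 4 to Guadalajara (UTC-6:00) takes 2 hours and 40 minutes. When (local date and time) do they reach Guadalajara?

Convert departure to UTC: 06:02 + 2:00 = 08:02 UTC on Nov 21.
Add 3 hours 20 minutes leg 1 → 11:22 UTC.
Add 2 hours 57 minutes layover in Honolulu → 14:19 UTC.
Add 9 hours and 10 minutes leg 2 → 23:29 UTC.
Add 2 hours 50 minutes layover in Suva → 02:19 UTC (Nov 22).
Add 6 hours 30 minutes leg 3 → 08:49 UTC.
Add 1 hour 30 minutes layover in Thornfield → 10:19 UTC.
Add 2 hours 40 minutes leg 4 → 12:59 UTC.
Guadalajara is UTC−6:00, so local arrival = 12:59 − 6:00 = 06:59 on Nov 22.

06:59 on Nov 22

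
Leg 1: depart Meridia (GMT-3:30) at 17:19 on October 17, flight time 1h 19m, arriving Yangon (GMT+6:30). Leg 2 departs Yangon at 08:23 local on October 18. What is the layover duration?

Convert departure to UTC: 17:19 + 3:30 = 20:49 UTC on Oct 17.
Add 1 hour 19 minutes flight time → 22:08 UTC.
Yangon is UTC+6:30, so local arrival = 22:08 + 6:30 = 04:38 on Oct 18.
Layover = 08:23 − 04:38 = 3 hours 45 minutes.

3 hours 45 minutes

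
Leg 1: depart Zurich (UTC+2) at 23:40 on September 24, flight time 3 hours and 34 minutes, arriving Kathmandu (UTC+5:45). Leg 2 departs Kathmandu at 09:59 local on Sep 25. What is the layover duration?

3 hours

Convert departure to UTC: 23:40 − 2:00 = 21:40 UTC on Sep 24.
Add 3 hours 34 minutes flight time → 01:14 UTC (Sep 25).
Kathmandu is UTC+5:45, so local arrival = 01:14 + 5:45 = 06:59 on Sep 25.
Layover = 09:59 − 06:59 = 3 hours.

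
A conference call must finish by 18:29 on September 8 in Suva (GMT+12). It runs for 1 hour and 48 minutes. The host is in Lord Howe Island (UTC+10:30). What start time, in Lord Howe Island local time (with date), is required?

Target end time in UTC: 18:29 − 12:00 = 06:29 on Sep 8.
Subtract 1 hour 48 minutes → start 04:41 UTC on Sep 8.
Lord Howe Island is UTC+10:30: 04:41 + 10:30 = 15:11 on Sep 8.

15:11 on September 8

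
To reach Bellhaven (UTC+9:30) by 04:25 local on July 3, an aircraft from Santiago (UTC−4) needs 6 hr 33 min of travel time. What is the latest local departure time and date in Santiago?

08:22 on July 2

Target arrival in UTC: 04:25 − 9:30 = 18:55 on Jul 2.
Subtract 6 hours and 33 minutes → departure 12:22 UTC on Jul 2.
Santiago is UTC−4:00: 12:22 − 4:00 = 08:22 on Jul 2.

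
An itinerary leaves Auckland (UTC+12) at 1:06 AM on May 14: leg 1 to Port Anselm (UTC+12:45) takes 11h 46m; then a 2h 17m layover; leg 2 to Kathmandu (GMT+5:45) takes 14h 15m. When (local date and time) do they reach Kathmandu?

11:09 PM on May 14

Convert departure to UTC: 1:06 AM − 12:00 = 1:06 PM UTC on May 13.
Add 11 hours 46 minutes leg 1 → 12:52 AM UTC (May 14).
Add 2 hours 17 minutes layover in Port Anselm → 3:09 AM UTC.
Add 14 hours 15 minutes leg 2 → 5:24 PM UTC.
Kathmandu is UTC+5:45, so local arrival = 5:24 PM + 5:45 = 11:09 PM on May 14.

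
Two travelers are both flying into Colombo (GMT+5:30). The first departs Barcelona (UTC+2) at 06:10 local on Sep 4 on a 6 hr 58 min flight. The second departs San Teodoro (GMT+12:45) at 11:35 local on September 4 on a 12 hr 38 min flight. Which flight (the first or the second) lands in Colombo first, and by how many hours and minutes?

Flight 1 in UTC: 06:10 − 2:00 = 04:10 on Sep 4.
+6 hours 58 minutes → arrive 11:08 UTC on Sep 4.
Flight 2 in UTC: 11:35 − 12:45 = 22:50 on Sep 3.
+12 hours and 38 minutes → arrive 11:28 UTC on Sep 4.
Flight 1 lands earlier by 20 minutes.

the first, by 20 minutes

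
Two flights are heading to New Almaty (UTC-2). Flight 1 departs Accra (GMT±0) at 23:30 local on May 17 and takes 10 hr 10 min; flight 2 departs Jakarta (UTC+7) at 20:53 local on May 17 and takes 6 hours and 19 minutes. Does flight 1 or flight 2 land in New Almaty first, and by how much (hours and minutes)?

Flight 1 departs at 23:30 UTC (May 17).
+10 hours 10 minutes → arrive 09:40 UTC on May 18.
Flight 2 in UTC: 20:53 − 7:00 = 13:53 on May 17.
+6 hours 19 minutes → arrive 20:12 UTC on May 17.
Flight 2 lands earlier by 13 hours 28 minutes.

the second, by 13 hours 28 minutes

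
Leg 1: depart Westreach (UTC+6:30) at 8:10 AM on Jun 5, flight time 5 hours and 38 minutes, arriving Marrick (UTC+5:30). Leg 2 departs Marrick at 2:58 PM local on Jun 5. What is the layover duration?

2 hours 10 minutes

Convert departure to UTC: 8:10 AM − 6:30 = 1:40 AM UTC on Jun 5.
Add 5 hours 38 minutes flight time → 7:18 AM UTC.
Marrick is UTC+5:30, so local arrival = 7:18 AM + 5:30 = 12:48 PM on Jun 5.
Layover = 2:58 PM − 12:48 PM = 2 hours 10 minutes.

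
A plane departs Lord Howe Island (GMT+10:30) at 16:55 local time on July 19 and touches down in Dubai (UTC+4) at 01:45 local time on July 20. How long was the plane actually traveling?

15 hours 20 minutes

Departure in UTC: 16:55 − 10:30 = 06:25 on Jul 19.
Arrival in UTC: 01:45 − 4:00 = 21:45 on Jul 19.
Elapsed = 21:45 − 06:25 = 15 hours 20 minutes.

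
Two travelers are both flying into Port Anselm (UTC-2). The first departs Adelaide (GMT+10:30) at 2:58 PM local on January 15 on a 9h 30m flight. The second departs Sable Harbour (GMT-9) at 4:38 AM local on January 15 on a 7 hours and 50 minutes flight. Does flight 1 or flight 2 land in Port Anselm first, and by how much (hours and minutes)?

Flight 1 in UTC: 2:58 PM − 10:30 = 4:28 AM on Jan 15.
+9 hours 30 minutes → arrive 1:58 PM UTC on Jan 15.
Flight 2 in UTC: 4:38 AM + 9:00 = 1:38 PM on Jan 15.
+7 hours and 50 minutes → arrive 9:28 PM UTC on Jan 15.
Flight 1 lands earlier by 7 hours 30 minutes.

the first, by 7 hours 30 minutes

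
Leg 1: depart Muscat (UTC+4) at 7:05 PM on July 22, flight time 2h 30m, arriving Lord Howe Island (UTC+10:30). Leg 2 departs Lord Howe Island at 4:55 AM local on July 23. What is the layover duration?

50 minutes

Convert departure to UTC: 7:05 PM − 4:00 = 3:05 PM UTC on Jul 22.
Add 2 hours and 30 minutes flight time → 5:35 PM UTC.
Lord Howe Island is UTC+10:30, so local arrival = 5:35 PM + 10:30 = 4:05 AM on Jul 23.
Layover = 4:55 AM − 4:05 AM = 50 minutes.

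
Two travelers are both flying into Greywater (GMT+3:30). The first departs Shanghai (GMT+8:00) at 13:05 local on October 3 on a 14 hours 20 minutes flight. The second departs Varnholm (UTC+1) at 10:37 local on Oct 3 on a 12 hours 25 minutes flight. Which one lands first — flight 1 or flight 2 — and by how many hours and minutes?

Flight 1 in UTC: 13:05 − 8:00 = 05:05 on Oct 3.
+14 hours and 20 minutes → arrive 19:25 UTC on Oct 3.
Flight 2 in UTC: 10:37 − 1:00 = 09:37 on Oct 3.
+12 hours 25 minutes → arrive 22:02 UTC on Oct 3.
Flight 1 lands earlier by 2 hours 37 minutes.

the first, by 2 hours 37 minutes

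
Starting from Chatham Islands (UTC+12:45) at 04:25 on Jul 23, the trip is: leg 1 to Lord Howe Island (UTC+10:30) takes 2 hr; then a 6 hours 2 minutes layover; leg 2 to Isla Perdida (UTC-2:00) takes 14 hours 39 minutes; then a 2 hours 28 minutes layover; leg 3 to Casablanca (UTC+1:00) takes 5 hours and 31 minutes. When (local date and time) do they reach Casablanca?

23:20 on Jul 23

Convert departure to UTC: 04:25 − 12:45 = 15:40 UTC on Jul 22.
Add 2 hours leg 1 → 17:40 UTC.
Add 6 hours and 2 minutes layover in Lord Howe Island → 23:42 UTC.
Add 14 hours 39 minutes leg 2 → 14:21 UTC (Jul 23).
Add 2 hours and 28 minutes layover in Isla Perdida → 16:49 UTC.
Add 5 hours and 31 minutes leg 3 → 22:20 UTC.
Casablanca is UTC+1:00, so local arrival = 22:20 + 1:00 = 23:20 on Jul 23.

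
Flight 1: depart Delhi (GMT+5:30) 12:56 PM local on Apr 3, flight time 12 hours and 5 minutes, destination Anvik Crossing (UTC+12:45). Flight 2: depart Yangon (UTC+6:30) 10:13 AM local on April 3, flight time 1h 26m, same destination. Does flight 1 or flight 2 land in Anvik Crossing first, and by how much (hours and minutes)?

the second, by 14 hours 22 minutes

Flight 1 in UTC: 12:56 PM − 5:30 = 7:26 AM on Apr 3.
+12 hours and 5 minutes → arrive 7:31 PM UTC on Apr 3.
Flight 2 in UTC: 10:13 AM − 6:30 = 3:43 AM on Apr 3.
+1 hour and 26 minutes → arrive 5:09 AM UTC on Apr 3.
Flight 2 lands earlier by 14 hours 22 minutes.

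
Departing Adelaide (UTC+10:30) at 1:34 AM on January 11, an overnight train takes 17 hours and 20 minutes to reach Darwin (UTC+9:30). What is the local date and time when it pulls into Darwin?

Convert departure to UTC: 1:34 AM − 10:30 = 3:04 PM UTC on Jan 10.
Add 17 hours 20 minutes travel time → 8:24 AM UTC (Jan 11).
Darwin is UTC+9:30, so local arrival = 8:24 AM + 9:30 = 5:54 PM on Jan 11.

5:54 PM on Jan 11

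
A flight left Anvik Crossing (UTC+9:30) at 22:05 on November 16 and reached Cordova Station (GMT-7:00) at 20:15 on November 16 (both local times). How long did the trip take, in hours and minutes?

14 hours 40 minutes

Departure in UTC: 22:05 − 9:30 = 12:35 on Nov 16.
Arrival in UTC: 20:15 + 7:00 = 03:15 on Nov 17.
Elapsed = 03:15 − 12:35 (+1 day) = 14 hours 40 minutes.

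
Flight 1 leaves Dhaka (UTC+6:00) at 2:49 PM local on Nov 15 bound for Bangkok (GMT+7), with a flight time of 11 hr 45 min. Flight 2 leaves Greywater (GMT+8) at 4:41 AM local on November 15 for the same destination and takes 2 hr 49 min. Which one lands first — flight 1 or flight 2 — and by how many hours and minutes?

the second, by 21 hours 4 minutes

Flight 1 in UTC: 2:49 PM − 6:00 = 8:49 AM on Nov 15.
+11 hours and 45 minutes → arrive 8:34 PM UTC on Nov 15.
Flight 2 in UTC: 4:41 AM − 8:00 = 8:41 PM on Nov 14.
+2 hours 49 minutes → arrive 11:30 PM UTC on Nov 14.
Flight 2 lands earlier by 21 hours 4 minutes.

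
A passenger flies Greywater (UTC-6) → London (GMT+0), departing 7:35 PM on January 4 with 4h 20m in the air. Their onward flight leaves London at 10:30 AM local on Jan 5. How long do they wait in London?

4 hours 35 minutes

Convert departure to UTC: 7:35 PM + 6:00 = 1:35 AM UTC on Jan 5.
Add 4 hours 20 minutes flight time → 5:55 AM UTC.
London is UTC+0, so local arrival is the same: 5:55 AM on Jan 5.
Layover = 10:30 AM − 5:55 AM = 4 hours 35 minutes.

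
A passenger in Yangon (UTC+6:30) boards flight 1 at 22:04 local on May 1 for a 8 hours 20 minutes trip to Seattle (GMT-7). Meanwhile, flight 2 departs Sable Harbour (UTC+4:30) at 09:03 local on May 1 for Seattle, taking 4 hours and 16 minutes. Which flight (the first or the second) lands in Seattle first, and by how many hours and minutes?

the second, by 15 hours 5 minutes

Flight 1 in UTC: 22:04 − 6:30 = 15:34 on May 1.
+8 hours and 20 minutes → arrive 23:54 UTC on May 1.
Flight 2 in UTC: 09:03 − 4:30 = 04:33 on May 1.
+4 hours and 16 minutes → arrive 08:49 UTC on May 1.
Flight 2 lands earlier by 15 hours 5 minutes.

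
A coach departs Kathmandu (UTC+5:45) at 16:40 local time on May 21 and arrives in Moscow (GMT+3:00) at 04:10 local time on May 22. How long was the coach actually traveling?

14 hours 15 minutes

Departure in UTC: 16:40 − 5:45 = 10:55 on May 21.
Arrival in UTC: 04:10 − 3:00 = 01:10 on May 22.
Elapsed = 01:10 − 10:55 (+1 day) = 14 hours 15 minutes.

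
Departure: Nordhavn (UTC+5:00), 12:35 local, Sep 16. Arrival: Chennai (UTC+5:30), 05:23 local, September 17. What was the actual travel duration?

Chennai is 0:30 ahead of Nordhavn.
Clock-face elapsed time (ignoring zones) is 16 hours 48 minutes.
Actual elapsed = 16 hours 48 minutes − 0:30 = 16 hours 18 minutes.

16 hours 18 minutes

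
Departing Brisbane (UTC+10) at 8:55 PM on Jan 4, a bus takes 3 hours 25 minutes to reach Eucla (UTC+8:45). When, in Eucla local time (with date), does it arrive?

11:05 PM on January 4

Convert departure to UTC: 8:55 PM − 10:00 = 10:55 AM UTC on Jan 4.
Add 3 hours and 25 minutes travel time → 2:20 PM UTC.
Eucla is UTC+8:45, so local arrival = 2:20 PM + 8:45 = 11:05 PM on Jan 4.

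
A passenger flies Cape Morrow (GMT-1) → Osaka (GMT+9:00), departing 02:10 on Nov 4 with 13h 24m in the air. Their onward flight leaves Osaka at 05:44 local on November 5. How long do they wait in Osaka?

Convert departure to UTC: 02:10 + 1:00 = 03:10 UTC on Nov 4.
Add 13 hours 24 minutes flight time → 16:34 UTC.
Osaka is UTC+9:00, so local arrival = 16:34 + 9:00 = 01:34 on Nov 5.
Layover = 05:44 − 01:34 = 4 hours 10 minutes.

4 hours 10 minutes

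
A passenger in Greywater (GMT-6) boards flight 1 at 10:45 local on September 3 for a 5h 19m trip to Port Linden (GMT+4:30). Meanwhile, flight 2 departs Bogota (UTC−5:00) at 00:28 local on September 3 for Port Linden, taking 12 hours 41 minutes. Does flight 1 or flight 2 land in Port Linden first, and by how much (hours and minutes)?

the second, by 3 hours 55 minutes

Flight 1 in UTC: 10:45 + 6:00 = 16:45 on Sep 3.
+5 hours and 19 minutes → arrive 22:04 UTC on Sep 3.
Flight 2 in UTC: 00:28 + 5:00 = 05:28 on Sep 3.
+12 hours and 41 minutes → arrive 18:09 UTC on Sep 3.
Flight 2 lands earlier by 3 hours 55 minutes.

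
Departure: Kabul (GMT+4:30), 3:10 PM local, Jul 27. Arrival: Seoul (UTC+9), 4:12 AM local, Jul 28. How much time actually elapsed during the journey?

Departure in UTC: 3:10 PM − 4:30 = 10:40 AM on Jul 27.
Arrival in UTC: 4:12 AM − 9:00 = 7:12 PM on Jul 27.
Elapsed = 7:12 PM − 10:40 AM = 8 hours 32 minutes.

8 hours 32 minutes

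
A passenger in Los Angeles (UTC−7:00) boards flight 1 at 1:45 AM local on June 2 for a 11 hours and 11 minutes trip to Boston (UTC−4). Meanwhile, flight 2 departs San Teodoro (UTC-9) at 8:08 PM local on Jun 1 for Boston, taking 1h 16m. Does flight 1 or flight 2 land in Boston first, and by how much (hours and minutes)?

Flight 1 in UTC: 1:45 AM + 7:00 = 8:45 AM on Jun 2.
+11 hours 11 minutes → arrive 7:56 PM UTC on Jun 2.
Flight 2 in UTC: 8:08 PM + 9:00 = 5:08 AM on Jun 2.
+1 hour 16 minutes → arrive 6:24 AM UTC on Jun 2.
Flight 2 lands earlier by 13 hours 32 minutes.

the second, by 13 hours 32 minutes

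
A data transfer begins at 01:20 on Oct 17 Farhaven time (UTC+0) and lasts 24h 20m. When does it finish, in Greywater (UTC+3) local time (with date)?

04:40 on October 18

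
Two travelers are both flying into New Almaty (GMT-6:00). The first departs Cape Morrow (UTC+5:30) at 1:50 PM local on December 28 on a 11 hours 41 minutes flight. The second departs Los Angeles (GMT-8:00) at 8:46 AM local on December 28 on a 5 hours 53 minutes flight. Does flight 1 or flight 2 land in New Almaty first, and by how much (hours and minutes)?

the first, by 2 hours 38 minutes

Flight 1 in UTC: 1:50 PM − 5:30 = 8:20 AM on Dec 28.
+11 hours and 41 minutes → arrive 8:01 PM UTC on Dec 28.
Flight 2 in UTC: 8:46 AM + 8:00 = 4:46 PM on Dec 28.
+5 hours 53 minutes → arrive 10:39 PM UTC on Dec 28.
Flight 1 lands earlier by 2 hours 38 minutes.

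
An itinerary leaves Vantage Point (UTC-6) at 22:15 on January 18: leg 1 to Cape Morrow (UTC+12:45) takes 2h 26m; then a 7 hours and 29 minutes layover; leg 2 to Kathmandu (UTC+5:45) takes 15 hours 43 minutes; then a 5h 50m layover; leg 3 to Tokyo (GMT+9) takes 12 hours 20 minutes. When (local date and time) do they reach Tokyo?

09:03 on January 21

Convert departure to UTC: 22:15 + 6:00 = 04:15 UTC on Jan 19.
Add 2 hours and 26 minutes leg 1 → 06:41 UTC.
Add 7 hours and 29 minutes layover in Cape Morrow → 14:10 UTC.
Add 15 hours 43 minutes leg 2 → 05:53 UTC (Jan 20).
Add 5 hours 50 minutes layover in Kathmandu → 11:43 UTC.
Add 12 hours 20 minutes leg 3 → 00:03 UTC (Jan 21).
Tokyo is UTC+9:00, so local arrival = 00:03 + 9:00 = 09:03 on Jan 21.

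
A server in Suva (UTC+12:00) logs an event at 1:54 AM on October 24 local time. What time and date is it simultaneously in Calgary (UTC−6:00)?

7:54 AM on October 23

In UTC: 1:54 AM − 12:00 = 1:54 PM on Oct 23.
Calgary is UTC−6:00: 1:54 PM − 6:00 = 7:54 AM on Oct 23.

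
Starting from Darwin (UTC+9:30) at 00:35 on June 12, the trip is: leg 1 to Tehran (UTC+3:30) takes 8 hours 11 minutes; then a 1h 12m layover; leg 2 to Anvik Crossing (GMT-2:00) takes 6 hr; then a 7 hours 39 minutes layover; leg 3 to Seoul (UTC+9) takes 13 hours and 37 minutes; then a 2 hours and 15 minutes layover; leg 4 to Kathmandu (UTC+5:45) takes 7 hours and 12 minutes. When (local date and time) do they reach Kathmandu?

Convert departure to UTC: 00:35 − 9:30 = 15:05 UTC on Jun 11.
Add 8 hours and 11 minutes leg 1 → 23:16 UTC.
Add 1 hour 12 minutes layover in Tehran → 00:28 UTC (Jun 12).
Add 6 hours leg 2 → 06:28 UTC.
Add 7 hours and 39 minutes layover in Anvik Crossing → 14:07 UTC.
Add 13 hours and 37 minutes leg 3 → 03:44 UTC (Jun 13).
Add 2 hours 15 minutes layover in Seoul → 05:59 UTC.
Add 7 hours 12 minutes leg 4 → 13:11 UTC.
Kathmandu is UTC+5:45, so local arrival = 13:11 + 5:45 = 18:56 on Jun 13.

18:56 on Jun 13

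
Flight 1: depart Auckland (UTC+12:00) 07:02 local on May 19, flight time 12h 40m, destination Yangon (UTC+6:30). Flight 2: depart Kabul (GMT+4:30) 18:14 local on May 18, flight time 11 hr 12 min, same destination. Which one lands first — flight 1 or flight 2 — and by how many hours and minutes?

the second, by 6 hours 46 minutes

Flight 1 in UTC: 07:02 − 12:00 = 19:02 on May 18.
+12 hours 40 minutes → arrive 07:42 UTC on May 19.
Flight 2 in UTC: 18:14 − 4:30 = 13:44 on May 18.
+11 hours 12 minutes → arrive 00:56 UTC on May 19.
Flight 2 lands earlier by 6 hours 46 minutes.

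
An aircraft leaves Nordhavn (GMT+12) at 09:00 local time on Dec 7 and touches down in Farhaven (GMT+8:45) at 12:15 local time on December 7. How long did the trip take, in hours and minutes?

6 hours 30 minutes

Departure in UTC: 09:00 − 12:00 = 21:00 on Dec 6.
Arrival in UTC: 12:15 − 8:45 = 03:30 on Dec 7.
Elapsed = 03:30 − 21:00 (+1 day) = 6 hours 30 minutes.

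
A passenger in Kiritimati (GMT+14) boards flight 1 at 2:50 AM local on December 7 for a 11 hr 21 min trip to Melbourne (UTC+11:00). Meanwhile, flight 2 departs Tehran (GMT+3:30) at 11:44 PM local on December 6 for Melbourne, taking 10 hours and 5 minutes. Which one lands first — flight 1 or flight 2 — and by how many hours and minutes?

Flight 1 in UTC: 2:50 AM − 14:00 = 12:50 PM on Dec 6.
+11 hours 21 minutes → arrive 12:11 AM UTC on Dec 7.
Flight 2 in UTC: 11:44 PM − 3:30 = 8:14 PM on Dec 6.
+10 hours and 5 minutes → arrive 6:19 AM UTC on Dec 7.
Flight 1 lands earlier by 6 hours 8 minutes.

the first, by 6 hours 8 minutes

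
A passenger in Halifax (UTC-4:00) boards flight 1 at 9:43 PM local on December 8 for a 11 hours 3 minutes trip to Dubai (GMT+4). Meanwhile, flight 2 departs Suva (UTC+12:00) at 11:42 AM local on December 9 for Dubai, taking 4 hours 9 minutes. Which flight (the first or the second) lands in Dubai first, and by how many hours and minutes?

Flight 1 in UTC: 9:43 PM + 4:00 = 1:43 AM on Dec 9.
+11 hours and 3 minutes → arrive 12:46 PM UTC on Dec 9.
Flight 2 in UTC: 11:42 AM − 12:00 = 11:42 PM on Dec 8.
+4 hours and 9 minutes → arrive 3:51 AM UTC on Dec 9.
Flight 2 lands earlier by 8 hours 55 minutes.

the second, by 8 hours 55 minutes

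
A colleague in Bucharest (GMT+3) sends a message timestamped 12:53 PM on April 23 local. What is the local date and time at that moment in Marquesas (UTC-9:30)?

12:23 AM on April 23

In UTC: 12:53 PM − 3:00 = 9:53 AM on Apr 23.
Marquesas is UTC−9:30: 9:53 AM − 9:30 = 12:23 AM on Apr 23.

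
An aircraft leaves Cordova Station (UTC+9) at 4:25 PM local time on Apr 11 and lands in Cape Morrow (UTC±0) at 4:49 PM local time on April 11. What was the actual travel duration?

9 hours 24 minutes

Departure in UTC: 4:25 PM − 9:00 = 7:25 AM on Apr 11.
Arrival is already UTC: 4:49 PM on Apr 11.
Elapsed = 4:49 PM − 7:25 AM = 9 hours 24 minutes.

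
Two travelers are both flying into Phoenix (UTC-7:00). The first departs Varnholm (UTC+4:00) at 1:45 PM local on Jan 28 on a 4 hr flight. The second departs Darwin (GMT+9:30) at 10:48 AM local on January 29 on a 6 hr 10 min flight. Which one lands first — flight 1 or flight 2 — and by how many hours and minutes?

Flight 1 in UTC: 1:45 PM − 4:00 = 9:45 AM on Jan 28.
+4 hours → arrive 1:45 PM UTC on Jan 28.
Flight 2 in UTC: 10:48 AM − 9:30 = 1:18 AM on Jan 29.
+6 hours and 10 minutes → arrive 7:28 AM UTC on Jan 29.
Flight 1 lands earlier by 17 hours 43 minutes.

the first, by 17 hours 43 minutes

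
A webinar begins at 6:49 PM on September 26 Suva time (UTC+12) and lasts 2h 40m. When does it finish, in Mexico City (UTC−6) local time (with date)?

3:29 AM on September 26

Mexico City is 18:00 behind Suva.
After 2 hours 40 minutes it is 9:29 PM in Suva.
Shift by the zone difference: 9:29 PM − 18:00 = 3:29 AM on Sep 26 in Mexico City.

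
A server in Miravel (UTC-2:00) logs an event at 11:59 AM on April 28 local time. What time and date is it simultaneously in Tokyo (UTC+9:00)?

10:59 PM on Apr 28

In UTC: 11:59 AM + 2:00 = 1:59 PM on Apr 28.
Tokyo is UTC+9:00: 1:59 PM + 9:00 = 10:59 PM on Apr 28.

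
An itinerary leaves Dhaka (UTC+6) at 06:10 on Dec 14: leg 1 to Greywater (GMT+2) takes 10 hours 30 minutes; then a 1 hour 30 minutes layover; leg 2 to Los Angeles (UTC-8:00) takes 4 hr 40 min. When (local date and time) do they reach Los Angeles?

Convert departure to UTC: 06:10 − 6:00 = 00:10 UTC on Dec 14.
Add 10 hours and 30 minutes leg 1 → 10:40 UTC.
Add 1 hour and 30 minutes layover in Greywater → 12:10 UTC.
Add 4 hours and 40 minutes leg 2 → 16:50 UTC.
Los Angeles is UTC−8:00, so local arrival = 16:50 − 8:00 = 08:50 on Dec 14.

08:50 on December 14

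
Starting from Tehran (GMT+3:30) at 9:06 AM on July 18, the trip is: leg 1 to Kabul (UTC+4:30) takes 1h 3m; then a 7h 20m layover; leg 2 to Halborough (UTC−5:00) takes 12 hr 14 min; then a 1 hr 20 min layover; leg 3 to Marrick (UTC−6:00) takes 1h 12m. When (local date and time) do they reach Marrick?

Convert departure to UTC: 9:06 AM − 3:30 = 5:36 AM UTC on Jul 18.
Add 1 hour 3 minutes leg 1 → 6:39 AM UTC.
Add 7 hours 20 minutes layover in Kabul → 1:59 PM UTC.
Add 12 hours 14 minutes leg 2 → 2:13 AM UTC (Jul 19).
Add 1 hour and 20 minutes layover in Halborough → 3:33 AM UTC.
Add 1 hour 12 minutes leg 3 → 4:45 AM UTC.
Marrick is UTC−6:00, so local arrival = 4:45 AM − 6:00 = 10:45 PM on Jul 18.

10:45 PM on July 18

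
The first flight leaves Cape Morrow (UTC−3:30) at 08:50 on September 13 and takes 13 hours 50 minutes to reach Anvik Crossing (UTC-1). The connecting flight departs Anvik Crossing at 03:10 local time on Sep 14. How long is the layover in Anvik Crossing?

Convert departure to UTC: 08:50 + 3:30 = 12:20 UTC on Sep 13.
Add 13 hours 50 minutes flight time → 02:10 UTC (Sep 14).
Anvik Crossing is UTC−1:00, so local arrival = 02:10 − 1:00 = 01:10 on Sep 14.
Layover = 03:10 − 01:10 = 2 hours.

2 hours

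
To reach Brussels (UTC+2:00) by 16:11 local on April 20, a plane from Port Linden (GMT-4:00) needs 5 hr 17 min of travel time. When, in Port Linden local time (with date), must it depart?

Target arrival in UTC: 16:11 − 2:00 = 14:11 on Apr 20.
Subtract 5 hours and 17 minutes → departure 08:54 UTC on Apr 20.
Port Linden is UTC−4:00: 08:54 − 4:00 = 04:54 on Apr 20.

04:54 on April 20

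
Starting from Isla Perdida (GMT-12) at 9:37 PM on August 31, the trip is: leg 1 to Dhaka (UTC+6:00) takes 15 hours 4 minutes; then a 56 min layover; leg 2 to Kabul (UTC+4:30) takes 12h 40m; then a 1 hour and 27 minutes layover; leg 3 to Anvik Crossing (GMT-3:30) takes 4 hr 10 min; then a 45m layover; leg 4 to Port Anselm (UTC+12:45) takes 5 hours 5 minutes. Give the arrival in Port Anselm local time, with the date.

Convert departure to UTC: 9:37 PM + 12:00 = 9:37 AM UTC on Sep 1.
Add 15 hours and 4 minutes leg 1 → 12:41 AM UTC (Sep 2).
Add 56 minutes layover in Dhaka → 1:37 AM UTC.
Add 12 hours and 40 minutes leg 2 → 2:17 PM UTC.
Add 1 hour 27 minutes layover in Kabul → 3:44 PM UTC.
Add 4 hours and 10 minutes leg 3 → 7:54 PM UTC.
Add 45 minutes layover in Anvik Crossing → 8:39 PM UTC.
Add 5 hours and 5 minutes leg 4 → 1:44 AM UTC (Sep 3).
Port Anselm is UTC+12:45, so local arrival = 1:44 AM + 12:45 = 2:29 PM on Sep 3.

2:29 PM on Sep 3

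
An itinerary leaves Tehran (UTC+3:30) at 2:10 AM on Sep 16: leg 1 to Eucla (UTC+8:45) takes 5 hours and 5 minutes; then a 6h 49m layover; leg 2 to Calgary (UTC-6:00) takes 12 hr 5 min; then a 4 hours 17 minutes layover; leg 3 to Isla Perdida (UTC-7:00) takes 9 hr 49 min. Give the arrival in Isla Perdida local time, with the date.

Convert departure to UTC: 2:10 AM − 3:30 = 10:40 PM UTC on Sep 15.
Add 5 hours 5 minutes leg 1 → 3:45 AM UTC (Sep 16).
Add 6 hours 49 minutes layover in Eucla → 10:34 AM UTC.
Add 12 hours and 5 minutes leg 2 → 10:39 PM UTC.
Add 4 hours 17 minutes layover in Calgary → 2:56 AM UTC (Sep 17).
Add 9 hours 49 minutes leg 3 → 12:45 PM UTC.
Isla Perdida is UTC−7:00, so local arrival = 12:45 PM − 7:00 = 5:45 AM on Sep 17.

5:45 AM on September 17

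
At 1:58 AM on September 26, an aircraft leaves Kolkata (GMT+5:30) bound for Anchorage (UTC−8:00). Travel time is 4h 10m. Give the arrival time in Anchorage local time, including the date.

Anchorage is 13:30 behind Kolkata.
After 4 hours 10 minutes it is 6:08 AM in Kolkata.
Shift by the zone difference: 6:08 AM − 13:30 = 4:38 PM on Sep 25 in Anchorage.

4:38 PM on September 25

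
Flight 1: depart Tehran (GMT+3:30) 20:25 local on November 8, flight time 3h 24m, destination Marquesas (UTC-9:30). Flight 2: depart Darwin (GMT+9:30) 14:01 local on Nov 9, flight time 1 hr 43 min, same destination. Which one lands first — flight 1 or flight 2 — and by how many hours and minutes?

Flight 1 in UTC: 20:25 − 3:30 = 16:55 on Nov 8.
+3 hours 24 minutes → arrive 20:19 UTC on Nov 8.
Flight 2 in UTC: 14:01 − 9:30 = 04:31 on Nov 9.
+1 hour 43 minutes → arrive 06:14 UTC on Nov 9.
Flight 1 lands earlier by 9 hours 55 minutes.

the first, by 9 hours 55 minutes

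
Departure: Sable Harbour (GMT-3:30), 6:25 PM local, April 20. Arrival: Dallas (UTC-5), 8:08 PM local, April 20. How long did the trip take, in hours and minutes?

3 hours 13 minutes

Departure in UTC: 6:25 PM + 3:30 = 9:55 PM on Apr 20.
Arrival in UTC: 8:08 PM + 5:00 = 1:08 AM on Apr 21.
Elapsed = 1:08 AM − 9:55 PM (+1 day) = 3 hours 13 minutes.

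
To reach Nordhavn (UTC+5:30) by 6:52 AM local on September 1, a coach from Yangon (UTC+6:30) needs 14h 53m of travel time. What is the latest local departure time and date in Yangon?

Target arrival in UTC: 6:52 AM − 5:30 = 1:22 AM on Sep 1.
Subtract 14 hours 53 minutes → departure 10:29 AM UTC on Aug 31.
Yangon is UTC+6:30: 10:29 AM + 6:30 = 4:59 PM on Aug 31.

4:59 PM on August 31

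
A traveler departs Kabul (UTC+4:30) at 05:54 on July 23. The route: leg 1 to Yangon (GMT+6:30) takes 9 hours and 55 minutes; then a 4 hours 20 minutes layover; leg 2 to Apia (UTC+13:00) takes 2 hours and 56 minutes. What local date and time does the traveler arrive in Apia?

Convert departure to UTC: 05:54 − 4:30 = 01:24 UTC on Jul 23.
Add 9 hours 55 minutes leg 1 → 11:19 UTC.
Add 4 hours and 20 minutes layover in Yangon → 15:39 UTC.
Add 2 hours and 56 minutes leg 2 → 18:35 UTC.
Apia is UTC+13:00, so local arrival = 18:35 + 13:00 = 07:35 on Jul 24.

07:35 on July 24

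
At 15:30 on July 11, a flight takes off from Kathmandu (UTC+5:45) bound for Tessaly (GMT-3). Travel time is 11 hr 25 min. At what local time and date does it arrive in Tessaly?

18:10 on July 11

Tessaly is 8:45 behind Kathmandu.
After 11 hours 25 minutes it is 02:55 (Jul 12) in Kathmandu.
Shift by the zone difference: 02:55 − 8:45 = 18:10 on Jul 11 in Tessaly.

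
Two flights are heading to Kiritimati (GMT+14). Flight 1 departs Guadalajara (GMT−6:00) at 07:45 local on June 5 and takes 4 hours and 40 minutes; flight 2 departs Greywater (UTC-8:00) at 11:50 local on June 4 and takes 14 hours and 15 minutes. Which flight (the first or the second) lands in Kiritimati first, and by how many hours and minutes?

the second, by 8 hours 20 minutes

Flight 1 in UTC: 07:45 + 6:00 = 13:45 on Jun 5.
+4 hours 40 minutes → arrive 18:25 UTC on Jun 5.
Flight 2 in UTC: 11:50 + 8:00 = 19:50 on Jun 4.
+14 hours and 15 minutes → arrive 10:05 UTC on Jun 5.
Flight 2 lands earlier by 8 hours 20 minutes.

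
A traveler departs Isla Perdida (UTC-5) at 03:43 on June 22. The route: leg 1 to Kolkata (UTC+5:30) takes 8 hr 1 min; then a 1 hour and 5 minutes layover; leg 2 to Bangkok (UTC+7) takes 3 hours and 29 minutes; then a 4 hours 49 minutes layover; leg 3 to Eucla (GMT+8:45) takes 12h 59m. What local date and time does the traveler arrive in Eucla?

23:51 on Jun 23

Convert departure to UTC: 03:43 + 5:00 = 08:43 UTC on Jun 22.
Add 8 hours 1 minute leg 1 → 16:44 UTC.
Add 1 hour and 5 minutes layover in Kolkata → 17:49 UTC.
Add 3 hours and 29 minutes leg 2 → 21:18 UTC.
Add 4 hours 49 minutes layover in Bangkok → 02:07 UTC (Jun 23).
Add 12 hours and 59 minutes leg 3 → 15:06 UTC.
Eucla is UTC+8:45, so local arrival = 15:06 + 8:45 = 23:51 on Jun 23.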